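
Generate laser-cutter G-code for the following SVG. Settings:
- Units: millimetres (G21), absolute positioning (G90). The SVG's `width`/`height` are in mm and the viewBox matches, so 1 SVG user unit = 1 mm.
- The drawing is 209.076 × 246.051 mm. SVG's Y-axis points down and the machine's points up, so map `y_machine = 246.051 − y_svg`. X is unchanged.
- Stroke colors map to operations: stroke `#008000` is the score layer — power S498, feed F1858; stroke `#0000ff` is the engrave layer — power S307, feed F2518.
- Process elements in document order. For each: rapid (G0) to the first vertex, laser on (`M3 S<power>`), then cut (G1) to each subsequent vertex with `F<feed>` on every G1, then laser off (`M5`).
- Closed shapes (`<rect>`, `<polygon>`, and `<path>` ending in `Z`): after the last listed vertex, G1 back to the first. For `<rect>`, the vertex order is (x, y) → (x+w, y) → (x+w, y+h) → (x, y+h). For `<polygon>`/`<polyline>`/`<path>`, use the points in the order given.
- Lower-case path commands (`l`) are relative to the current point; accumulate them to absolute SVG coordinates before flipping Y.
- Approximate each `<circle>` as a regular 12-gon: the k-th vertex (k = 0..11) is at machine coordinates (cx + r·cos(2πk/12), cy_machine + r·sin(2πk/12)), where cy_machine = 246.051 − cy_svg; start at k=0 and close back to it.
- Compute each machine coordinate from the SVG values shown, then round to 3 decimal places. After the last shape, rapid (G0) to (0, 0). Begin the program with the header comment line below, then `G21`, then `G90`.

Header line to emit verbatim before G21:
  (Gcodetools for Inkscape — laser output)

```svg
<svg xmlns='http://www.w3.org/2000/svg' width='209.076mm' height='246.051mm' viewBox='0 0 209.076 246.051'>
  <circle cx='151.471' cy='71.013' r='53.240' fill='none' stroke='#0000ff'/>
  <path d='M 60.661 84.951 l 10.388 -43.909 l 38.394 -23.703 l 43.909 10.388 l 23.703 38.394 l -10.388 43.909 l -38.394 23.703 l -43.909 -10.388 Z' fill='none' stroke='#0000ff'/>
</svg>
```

(Gcodetools for Inkscape — laser output)
G21
G90
G0 X204.711 Y175.038
M3 S307
G1 X197.578 Y201.658 F2518
G1 X178.091 Y221.145 F2518
G1 X151.471 Y228.278 F2518
G1 X124.851 Y221.145 F2518
G1 X105.364 Y201.658 F2518
G1 X98.231 Y175.038 F2518
G1 X105.364 Y148.418 F2518
G1 X124.851 Y128.931 F2518
G1 X151.471 Y121.798 F2518
G1 X178.091 Y128.931 F2518
G1 X197.578 Y148.418 F2518
G1 X204.711 Y175.038 F2518
M5
G0 X60.661 Y161.100
M3 S307
G1 X71.049 Y205.009 F2518
G1 X109.443 Y228.712 F2518
G1 X153.352 Y218.324 F2518
G1 X177.055 Y179.930 F2518
G1 X166.667 Y136.021 F2518
G1 X128.273 Y112.318 F2518
G1 X84.364 Y122.706 F2518
G1 X60.661 Y161.100 F2518
M5
G0 X0.000 Y0.000

viewBox `0 0 209.076 246.051` with mm width/height → 1 unit = 1 mm. Flip: y_m = 246.051 − y_svg.

**Shape 1** — `<circle>` circle, stroke `#0000ff` → engrave (S307, F2518). Machine vertices: (204.711,175.038) → (197.578,201.658) → (178.091,221.145) → (151.471,228.278) → (124.851,221.145) → (105.364,201.658) → (98.231,175.038) → (105.364,148.418) → (124.851,128.931) → (151.471,121.798) → (178.091,128.931) → (197.578,148.418) → (204.711,175.038). Closed: final G1 returns to the first vertex.

**Shape 2** — `<path>` regular polygon, stroke `#0000ff` → engrave (S307, F2518). Machine vertices: (60.661,161.100) → (71.049,205.009) → (109.443,228.712) → (153.352,218.324) → (177.055,179.930) → (166.667,136.021) → (128.273,112.318) → (84.364,122.706) → (60.661,161.100). Closed: final G1 returns to the first vertex.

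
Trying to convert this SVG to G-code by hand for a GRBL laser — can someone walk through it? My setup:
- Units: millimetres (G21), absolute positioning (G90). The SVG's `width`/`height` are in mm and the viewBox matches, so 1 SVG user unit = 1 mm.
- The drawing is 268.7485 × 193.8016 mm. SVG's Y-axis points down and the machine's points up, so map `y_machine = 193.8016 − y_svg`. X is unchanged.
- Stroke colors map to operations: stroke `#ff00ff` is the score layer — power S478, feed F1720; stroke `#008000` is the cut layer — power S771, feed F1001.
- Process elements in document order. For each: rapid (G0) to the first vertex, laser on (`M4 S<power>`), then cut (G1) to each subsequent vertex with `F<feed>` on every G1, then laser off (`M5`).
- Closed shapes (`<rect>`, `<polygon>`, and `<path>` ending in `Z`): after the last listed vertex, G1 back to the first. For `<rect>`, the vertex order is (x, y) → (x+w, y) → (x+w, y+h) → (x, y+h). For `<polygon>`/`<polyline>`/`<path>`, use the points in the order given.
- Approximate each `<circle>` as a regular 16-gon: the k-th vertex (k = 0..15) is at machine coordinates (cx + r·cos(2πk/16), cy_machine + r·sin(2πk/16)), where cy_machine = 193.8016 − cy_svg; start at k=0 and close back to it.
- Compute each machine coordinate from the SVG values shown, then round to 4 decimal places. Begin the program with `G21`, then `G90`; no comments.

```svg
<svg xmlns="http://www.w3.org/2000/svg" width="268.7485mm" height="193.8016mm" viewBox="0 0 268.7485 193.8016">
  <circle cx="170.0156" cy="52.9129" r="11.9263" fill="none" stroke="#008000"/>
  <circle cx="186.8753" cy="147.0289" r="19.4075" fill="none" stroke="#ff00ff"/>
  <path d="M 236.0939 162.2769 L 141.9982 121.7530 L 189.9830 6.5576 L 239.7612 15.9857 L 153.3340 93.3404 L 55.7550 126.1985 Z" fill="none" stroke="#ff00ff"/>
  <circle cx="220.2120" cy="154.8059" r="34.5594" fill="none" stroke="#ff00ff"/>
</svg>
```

Since the viewBox matches the mm dimensions, user units are millimetres directly. The only transform is the Y-flip y_m = 193.8016 − y_svg.

Shape 1 is a circle drawn with `<circle>`. Its stroke #008000 means cut at S771, F1001. After flipping Y the toolpath is (181.9419,140.8887) → (181.0341,145.4527) → (178.4488,149.3219) → (174.5796,151.9072) → (170.0156,152.8150) → (165.4516,151.9072) → (161.5824,149.3219) → (158.9971,145.4527) → (158.0893,140.8887) → (158.9971,136.3247) → (161.5824,132.4555) → (165.4516,129.8702) → (170.0156,128.9624) → (174.5796,129.8702) → (178.4488,132.4555) → (181.0341,136.3247) → (181.9419,140.8887), returning to the start.

Shape 2 is a circle drawn with `<circle>`. Its stroke #ff00ff means score at S478, F1720. After flipping Y the toolpath is (206.2828,46.7727) → (204.8055,54.1996) → (200.5985,60.4959) → (194.3022,64.7029) → (186.8753,66.1802) → (179.4484,64.7029) → (173.1521,60.4959) → (168.9451,54.1996) → (167.4678,46.7727) → (168.9451,39.3458) → (173.1521,33.0495) → (179.4484,28.8425) → (186.8753,27.3652) → (194.3022,28.8425) → (200.5985,33.0495) → (204.8055,39.3458) → (206.2828,46.7727), returning to the start.

Shape 3 is a closed polygon drawn with `<path>`. Its stroke #ff00ff means score at S478, F1720. After flipping Y the toolpath is (236.0939,31.5247) → (141.9982,72.0486) → (189.9830,187.2440) → (239.7612,177.8159) → (153.3340,100.4612) → (55.7550,67.6031) → (236.0939,31.5247), returning to the start.

Shape 4 is a circle drawn with `<circle>`. Its stroke #ff00ff means score at S478, F1720. After flipping Y the toolpath is (254.7714,38.9957) → (252.1407,52.2210) → (244.6492,63.4329) → (233.4373,70.9244) → (220.2120,73.5551) → (206.9867,70.9244) → (195.7748,63.4329) → (188.2833,52.2210) → (185.6526,38.9957) → (188.2833,25.7704) → (195.7748,14.5585) → (206.9867,7.0670) → (220.2120,4.4363) → (233.4373,7.0670) → (244.6492,14.5585) → (252.1407,25.7704) → (254.7714,38.9957), returning to the start.

G21
G90
G0 X181.9419 Y140.8887
M4 S771
G1 X181.0341 Y145.4527 F1001
G1 X178.4488 Y149.3219 F1001
G1 X174.5796 Y151.9072 F1001
G1 X170.0156 Y152.8150 F1001
G1 X165.4516 Y151.9072 F1001
G1 X161.5824 Y149.3219 F1001
G1 X158.9971 Y145.4527 F1001
G1 X158.0893 Y140.8887 F1001
G1 X158.9971 Y136.3247 F1001
G1 X161.5824 Y132.4555 F1001
G1 X165.4516 Y129.8702 F1001
G1 X170.0156 Y128.9624 F1001
G1 X174.5796 Y129.8702 F1001
G1 X178.4488 Y132.4555 F1001
G1 X181.0341 Y136.3247 F1001
G1 X181.9419 Y140.8887 F1001
M5
G0 X206.2828 Y46.7727
M4 S478
G1 X204.8055 Y54.1996 F1720
G1 X200.5985 Y60.4959 F1720
G1 X194.3022 Y64.7029 F1720
G1 X186.8753 Y66.1802 F1720
G1 X179.4484 Y64.7029 F1720
G1 X173.1521 Y60.4959 F1720
G1 X168.9451 Y54.1996 F1720
G1 X167.4678 Y46.7727 F1720
G1 X168.9451 Y39.3458 F1720
G1 X173.1521 Y33.0495 F1720
G1 X179.4484 Y28.8425 F1720
G1 X186.8753 Y27.3652 F1720
G1 X194.3022 Y28.8425 F1720
G1 X200.5985 Y33.0495 F1720
G1 X204.8055 Y39.3458 F1720
G1 X206.2828 Y46.7727 F1720
M5
G0 X236.0939 Y31.5247
M4 S478
G1 X141.9982 Y72.0486 F1720
G1 X189.9830 Y187.2440 F1720
G1 X239.7612 Y177.8159 F1720
G1 X153.3340 Y100.4612 F1720
G1 X55.7550 Y67.6031 F1720
G1 X236.0939 Y31.5247 F1720
M5
G0 X254.7714 Y38.9957
M4 S478
G1 X252.1407 Y52.2210 F1720
G1 X244.6492 Y63.4329 F1720
G1 X233.4373 Y70.9244 F1720
G1 X220.2120 Y73.5551 F1720
G1 X206.9867 Y70.9244 F1720
G1 X195.7748 Y63.4329 F1720
G1 X188.2833 Y52.2210 F1720
G1 X185.6526 Y38.9957 F1720
G1 X188.2833 Y25.7704 F1720
G1 X195.7748 Y14.5585 F1720
G1 X206.9867 Y7.0670 F1720
G1 X220.2120 Y4.4363 F1720
G1 X233.4373 Y7.0670 F1720
G1 X244.6492 Y14.5585 F1720
G1 X252.1407 Y25.7704 F1720
G1 X254.7714 Y38.9957 F1720
M5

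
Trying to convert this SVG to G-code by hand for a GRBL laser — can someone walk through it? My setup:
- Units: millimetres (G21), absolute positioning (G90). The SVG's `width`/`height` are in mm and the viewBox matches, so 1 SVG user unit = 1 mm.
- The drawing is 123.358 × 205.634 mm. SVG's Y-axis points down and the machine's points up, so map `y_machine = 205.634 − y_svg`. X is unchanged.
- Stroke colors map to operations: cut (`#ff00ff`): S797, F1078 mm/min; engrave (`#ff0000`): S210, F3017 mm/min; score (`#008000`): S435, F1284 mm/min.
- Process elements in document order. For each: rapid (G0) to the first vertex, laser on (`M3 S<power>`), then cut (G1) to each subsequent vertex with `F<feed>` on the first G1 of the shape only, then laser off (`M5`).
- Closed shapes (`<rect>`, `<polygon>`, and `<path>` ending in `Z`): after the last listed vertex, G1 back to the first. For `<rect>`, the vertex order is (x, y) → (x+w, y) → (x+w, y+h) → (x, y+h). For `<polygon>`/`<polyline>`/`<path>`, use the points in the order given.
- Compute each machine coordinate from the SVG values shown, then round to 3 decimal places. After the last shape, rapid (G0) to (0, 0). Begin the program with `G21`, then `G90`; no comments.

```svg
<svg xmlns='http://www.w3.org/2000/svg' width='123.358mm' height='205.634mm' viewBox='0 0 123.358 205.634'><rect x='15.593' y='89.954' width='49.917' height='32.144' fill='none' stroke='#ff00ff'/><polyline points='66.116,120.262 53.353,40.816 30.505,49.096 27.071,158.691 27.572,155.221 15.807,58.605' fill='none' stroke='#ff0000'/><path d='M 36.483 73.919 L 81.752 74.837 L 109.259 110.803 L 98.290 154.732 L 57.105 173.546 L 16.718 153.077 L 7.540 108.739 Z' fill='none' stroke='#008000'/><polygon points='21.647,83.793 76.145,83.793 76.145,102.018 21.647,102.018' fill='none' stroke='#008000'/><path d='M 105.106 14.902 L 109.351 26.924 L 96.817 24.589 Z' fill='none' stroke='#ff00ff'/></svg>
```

viewBox `0 0 123.358 205.634` with mm width/height → 1 unit = 1 mm. Flip: y_m = 205.634 − y_svg.

**Shape 1** — `<rect>` rectangle, stroke `#ff00ff` → cut (S797, F1078). Machine vertices: (15.593,115.680) → (65.510,115.680) → (65.510,83.536) → (15.593,83.536) → (15.593,115.680). Closed: final G1 returns to the first vertex.

**Shape 2** — `<polyline>` open polyline, stroke `#ff0000` → engrave (S210, F3017). Machine vertices: (66.116,85.372) → (53.353,164.818) → (30.505,156.538) → (27.071,46.943) → (27.572,50.413) → (15.807,147.029). Open path.

**Shape 3** — `<path>` regular polygon, stroke `#008000` → score (S435, F1284). Machine vertices: (36.483,131.715) → (81.752,130.797) → (109.259,94.831) → (98.290,50.902) → (57.105,32.088) → (16.718,52.557) → (7.540,96.895) → (36.483,131.715). Closed: final G1 returns to the first vertex.

**Shape 4** — `<polygon>` rectangle, stroke `#008000` → score (S435, F1284). Machine vertices: (21.647,121.841) → (76.145,121.841) → (76.145,103.616) → (21.647,103.616) → (21.647,121.841). Closed: final G1 returns to the first vertex.

**Shape 5** — `<path>` regular polygon, stroke `#ff00ff` → cut (S797, F1078). Machine vertices: (105.106,190.732) → (109.351,178.710) → (96.817,181.045) → (105.106,190.732). Closed: final G1 returns to the first vertex.

G21
G90
G0 X15.593 Y115.680
M3 S797
G1 X65.510 Y115.680 F1078
G1 X65.510 Y83.536
G1 X15.593 Y83.536
G1 X15.593 Y115.680
M5
G0 X66.116 Y85.372
M3 S210
G1 X53.353 Y164.818 F3017
G1 X30.505 Y156.538
G1 X27.071 Y46.943
G1 X27.572 Y50.413
G1 X15.807 Y147.029
M5
G0 X36.483 Y131.715
M3 S435
G1 X81.752 Y130.797 F1284
G1 X109.259 Y94.831
G1 X98.290 Y50.902
G1 X57.105 Y32.088
G1 X16.718 Y52.557
G1 X7.540 Y96.895
G1 X36.483 Y131.715
M5
G0 X21.647 Y121.841
M3 S435
G1 X76.145 Y121.841 F1284
G1 X76.145 Y103.616
G1 X21.647 Y103.616
G1 X21.647 Y121.841
M5
G0 X105.106 Y190.732
M3 S797
G1 X109.351 Y178.710 F1078
G1 X96.817 Y181.045
G1 X105.106 Y190.732
M5
G0 X0.000 Y0.000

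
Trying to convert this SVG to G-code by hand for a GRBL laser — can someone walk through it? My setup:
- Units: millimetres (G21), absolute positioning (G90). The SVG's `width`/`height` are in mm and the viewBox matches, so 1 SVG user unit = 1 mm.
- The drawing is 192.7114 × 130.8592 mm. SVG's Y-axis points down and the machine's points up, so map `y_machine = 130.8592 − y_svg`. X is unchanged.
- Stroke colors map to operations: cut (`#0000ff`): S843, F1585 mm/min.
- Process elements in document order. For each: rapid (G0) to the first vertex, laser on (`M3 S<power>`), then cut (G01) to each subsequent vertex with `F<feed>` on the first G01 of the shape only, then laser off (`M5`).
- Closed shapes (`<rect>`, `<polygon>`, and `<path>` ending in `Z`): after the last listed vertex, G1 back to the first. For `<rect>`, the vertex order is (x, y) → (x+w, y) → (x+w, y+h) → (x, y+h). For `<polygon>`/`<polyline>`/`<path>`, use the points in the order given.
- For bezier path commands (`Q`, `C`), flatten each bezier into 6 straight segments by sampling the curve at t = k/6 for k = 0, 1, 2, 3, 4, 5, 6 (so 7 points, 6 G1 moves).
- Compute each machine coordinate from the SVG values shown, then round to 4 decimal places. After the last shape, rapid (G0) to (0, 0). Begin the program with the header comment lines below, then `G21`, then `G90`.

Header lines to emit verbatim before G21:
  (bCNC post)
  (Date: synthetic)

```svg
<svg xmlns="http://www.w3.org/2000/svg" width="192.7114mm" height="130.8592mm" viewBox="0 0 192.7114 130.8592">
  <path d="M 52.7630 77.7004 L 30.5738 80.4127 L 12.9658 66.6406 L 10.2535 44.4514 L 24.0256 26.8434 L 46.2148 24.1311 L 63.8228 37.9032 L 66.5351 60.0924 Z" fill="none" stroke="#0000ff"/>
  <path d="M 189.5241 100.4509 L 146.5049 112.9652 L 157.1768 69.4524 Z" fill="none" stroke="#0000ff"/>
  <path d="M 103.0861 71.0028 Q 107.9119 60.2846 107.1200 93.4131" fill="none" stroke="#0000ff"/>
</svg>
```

1 u = 1 mm; y_m = 130.8592 − y.

[1] `<path>` regular polygon, #0000ff→cut S843 F1585: (52.7630,53.1588) → (30.5738,50.4465) → (12.9658,64.2186) → (10.2535,86.4078) → (24.0256,104.0158) → (46.2148,106.7281) → (63.8228,92.9560) → (66.5351,70.7668) → (52.7630,53.1588) (closed)

[2] `<path>` regular polygon, #0000ff→cut S843 F1585: (189.5241,30.4083) → (146.5049,17.8940) → (157.1768,61.4068) → (189.5241,30.4083) (closed)

[3] `<path>` quadratic bezier, #0000ff→cut S843 F1585: (103.0861,59.8564) → (104.5387,62.2112) → (105.6791,62.1300) → (106.5075,59.6129) → (107.0237,54.6599) → (107.2279,47.2710) → (107.1200,37.4461)

(bCNC post)
(Date: synthetic)
G21
G90
G0 X52.7630 Y53.1588
M3 S843
G01 X30.5738 Y50.4465 F1585
G01 X12.9658 Y64.2186
G01 X10.2535 Y86.4078
G01 X24.0256 Y104.0158
G01 X46.2148 Y106.7281
G01 X63.8228 Y92.9560
G01 X66.5351 Y70.7668
G01 X52.7630 Y53.1588
M5
G0 X189.5241 Y30.4083
M3 S843
G01 X146.5049 Y17.8940 F1585
G01 X157.1768 Y61.4068
G01 X189.5241 Y30.4083
M5
G0 X103.0861 Y59.8564
M3 S843
G01 X104.5387 Y62.2112 F1585
G01 X105.6791 Y62.1300
G01 X106.5075 Y59.6129
G01 X107.0237 Y54.6599
G01 X107.2279 Y47.2710
G01 X107.1200 Y37.4461
M5
G0 X0.0000 Y0.0000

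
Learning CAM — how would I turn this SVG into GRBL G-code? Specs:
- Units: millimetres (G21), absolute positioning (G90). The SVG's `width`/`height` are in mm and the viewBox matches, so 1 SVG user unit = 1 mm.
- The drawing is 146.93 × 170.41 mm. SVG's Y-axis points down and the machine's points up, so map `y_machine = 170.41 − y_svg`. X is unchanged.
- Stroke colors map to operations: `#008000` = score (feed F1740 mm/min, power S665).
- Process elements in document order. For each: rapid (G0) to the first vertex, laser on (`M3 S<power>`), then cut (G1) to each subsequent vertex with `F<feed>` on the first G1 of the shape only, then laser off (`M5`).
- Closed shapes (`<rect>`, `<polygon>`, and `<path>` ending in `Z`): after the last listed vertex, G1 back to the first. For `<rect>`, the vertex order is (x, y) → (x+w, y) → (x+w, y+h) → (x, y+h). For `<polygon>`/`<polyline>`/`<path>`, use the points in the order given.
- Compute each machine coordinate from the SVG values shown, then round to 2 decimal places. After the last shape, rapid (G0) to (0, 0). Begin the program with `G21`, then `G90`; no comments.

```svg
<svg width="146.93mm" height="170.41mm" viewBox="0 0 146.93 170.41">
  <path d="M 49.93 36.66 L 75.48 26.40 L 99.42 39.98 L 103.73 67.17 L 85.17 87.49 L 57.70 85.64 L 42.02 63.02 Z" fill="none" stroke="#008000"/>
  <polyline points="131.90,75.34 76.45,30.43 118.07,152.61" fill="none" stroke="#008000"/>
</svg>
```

G21
G90
G0 X49.93 Y133.75
M3 S665
G1 X75.48 Y144.01 F1740
G1 X99.42 Y130.43
G1 X103.73 Y103.24
G1 X85.17 Y82.92
G1 X57.70 Y84.77
G1 X42.02 Y107.39
G1 X49.93 Y133.75
M5
G0 X131.90 Y95.07
M3 S665
G1 X76.45 Y139.98 F1740
G1 X118.07 Y17.80
M5
G0 X0.00 Y0.00

1 u = 1 mm; y_m = 170.41 − y.

[1] `<path>` regular polygon, #008000→score S665 F1740: (49.93,133.75) → (75.48,144.01) → (99.42,130.43) → (103.73,103.24) → (85.17,82.92) → (57.70,84.77) → (42.02,107.39) → (49.93,133.75) (closed)

[2] `<polyline>` open polyline, #008000→score S665 F1740: (131.90,95.07) → (76.45,139.98) → (118.07,17.80)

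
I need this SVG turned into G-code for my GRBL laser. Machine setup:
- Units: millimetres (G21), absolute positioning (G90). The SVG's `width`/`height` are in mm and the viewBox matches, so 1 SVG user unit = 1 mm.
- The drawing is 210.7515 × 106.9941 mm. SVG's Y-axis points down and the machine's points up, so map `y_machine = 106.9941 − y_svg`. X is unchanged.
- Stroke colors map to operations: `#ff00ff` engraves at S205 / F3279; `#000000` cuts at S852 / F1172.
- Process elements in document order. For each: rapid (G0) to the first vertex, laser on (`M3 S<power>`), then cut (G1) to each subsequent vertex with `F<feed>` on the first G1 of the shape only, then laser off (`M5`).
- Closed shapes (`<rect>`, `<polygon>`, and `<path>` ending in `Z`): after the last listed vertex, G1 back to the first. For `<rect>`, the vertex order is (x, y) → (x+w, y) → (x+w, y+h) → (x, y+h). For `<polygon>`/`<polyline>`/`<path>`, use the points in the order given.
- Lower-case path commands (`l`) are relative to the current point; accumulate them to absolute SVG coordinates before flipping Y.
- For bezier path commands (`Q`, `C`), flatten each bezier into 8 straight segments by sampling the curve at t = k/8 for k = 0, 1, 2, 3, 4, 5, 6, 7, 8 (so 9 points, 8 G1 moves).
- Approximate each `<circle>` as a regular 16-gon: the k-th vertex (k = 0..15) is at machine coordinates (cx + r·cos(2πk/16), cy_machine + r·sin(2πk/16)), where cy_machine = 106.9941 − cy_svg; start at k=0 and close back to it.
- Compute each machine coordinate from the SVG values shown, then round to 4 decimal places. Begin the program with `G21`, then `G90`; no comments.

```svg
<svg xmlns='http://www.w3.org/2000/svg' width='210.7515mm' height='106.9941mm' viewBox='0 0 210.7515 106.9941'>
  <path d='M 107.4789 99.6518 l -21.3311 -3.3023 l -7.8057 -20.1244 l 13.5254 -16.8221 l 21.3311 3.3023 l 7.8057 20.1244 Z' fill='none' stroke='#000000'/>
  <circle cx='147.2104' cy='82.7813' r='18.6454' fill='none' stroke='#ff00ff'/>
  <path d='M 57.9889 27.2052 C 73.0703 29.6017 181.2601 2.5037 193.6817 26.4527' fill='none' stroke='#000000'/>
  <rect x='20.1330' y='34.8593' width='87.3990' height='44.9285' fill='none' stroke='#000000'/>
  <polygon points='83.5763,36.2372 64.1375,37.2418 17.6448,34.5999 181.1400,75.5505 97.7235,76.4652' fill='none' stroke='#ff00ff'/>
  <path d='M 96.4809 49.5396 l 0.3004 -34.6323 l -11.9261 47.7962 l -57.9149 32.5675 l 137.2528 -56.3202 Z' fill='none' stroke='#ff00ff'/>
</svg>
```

Since the viewBox matches the mm dimensions, user units are millimetres directly. The only transform is the Y-flip y_m = 106.9941 − y_svg.

Shape 1 is a regular polygon drawn with `<path>`. Its stroke #000000 means cut at S852, F1172. After flipping Y the toolpath is (107.4789,7.3423) → (86.1478,10.6446) → (78.3421,30.7690) → (91.8675,47.5911) → (113.1986,44.2888) → (121.0043,24.1644) → (107.4789,7.3423), returning to the start.

Shape 2 is a circle drawn with `<circle>`. Its stroke #ff00ff means engrave at S205, F3279. After flipping Y the toolpath is (165.8558,24.2128) → (164.4365,31.3481) → (160.3947,37.3971) → (154.3457,41.4389) → (147.2104,42.8582) → (140.0751,41.4389) → (134.0261,37.3971) → (129.9843,31.3481) → (128.5650,24.2128) → (129.9843,17.0775) → (134.0261,11.0285) → (140.0751,6.9867) → (147.2104,5.5674) → (154.3457,6.9867) → (160.3947,11.0285) → (164.4365,17.0775) → (165.8558,24.2128), returning to the start.

Shape 3 is a cubic bezier drawn with `<path>`. Its stroke #000000 means cut at S852, F1172. After flipping Y the toolpath is (57.9889,79.7889) → (67.6400,80.1155) → (83.8066,82.2633) → (104.2753,85.2885) → (126.8327,88.2473) → (149.2655,90.1959) → (169.3602,90.1903) → (184.9034,87.2868) → (193.6817,80.5414).

Shape 4 is a rectangle drawn with `<rect>`. Its stroke #000000 means cut at S852, F1172. After flipping Y the toolpath is (20.1330,72.1348) → (107.5320,72.1348) → (107.5320,27.2063) → (20.1330,27.2063) → (20.1330,72.1348), returning to the start.

Shape 5 is a closed polygon drawn with `<polygon>`. Its stroke #ff00ff means engrave at S205, F3279. After flipping Y the toolpath is (83.5763,70.7569) → (64.1375,69.7523) → (17.6448,72.3942) → (181.1400,31.4436) → (97.7235,30.5289) → (83.5763,70.7569), returning to the start.

Shape 6 is a closed polygon drawn with `<path>`. Its stroke #ff00ff means engrave at S205, F3279. After flipping Y the toolpath is (96.4809,57.4545) → (96.7813,92.0868) → (84.8552,44.2906) → (26.9403,11.7231) → (164.1931,68.0433) → (96.4809,57.4545), returning to the start.

G21
G90
G0 X107.4789 Y7.3423
M3 S852
G1 X86.1478 Y10.6446 F1172
G1 X78.3421 Y30.7690
G1 X91.8675 Y47.5911
G1 X113.1986 Y44.2888
G1 X121.0043 Y24.1644
G1 X107.4789 Y7.3423
M5
G0 X165.8558 Y24.2128
M3 S205
G1 X164.4365 Y31.3481 F3279
G1 X160.3947 Y37.3971
G1 X154.3457 Y41.4389
G1 X147.2104 Y42.8582
G1 X140.0751 Y41.4389
G1 X134.0261 Y37.3971
G1 X129.9843 Y31.3481
G1 X128.5650 Y24.2128
G1 X129.9843 Y17.0775
G1 X134.0261 Y11.0285
G1 X140.0751 Y6.9867
G1 X147.2104 Y5.5674
G1 X154.3457 Y6.9867
G1 X160.3947 Y11.0285
G1 X164.4365 Y17.0775
G1 X165.8558 Y24.2128
M5
G0 X57.9889 Y79.7889
M3 S852
G1 X67.6400 Y80.1155 F1172
G1 X83.8066 Y82.2633
G1 X104.2753 Y85.2885
G1 X126.8327 Y88.2473
G1 X149.2655 Y90.1959
G1 X169.3602 Y90.1903
G1 X184.9034 Y87.2868
G1 X193.6817 Y80.5414
M5
G0 X20.1330 Y72.1348
M3 S852
G1 X107.5320 Y72.1348 F1172
G1 X107.5320 Y27.2063
G1 X20.1330 Y27.2063
G1 X20.1330 Y72.1348
M5
G0 X83.5763 Y70.7569
M3 S205
G1 X64.1375 Y69.7523 F3279
G1 X17.6448 Y72.3942
G1 X181.1400 Y31.4436
G1 X97.7235 Y30.5289
G1 X83.5763 Y70.7569
M5
G0 X96.4809 Y57.4545
M3 S205
G1 X96.7813 Y92.0868 F3279
G1 X84.8552 Y44.2906
G1 X26.9403 Y11.7231
G1 X164.1931 Y68.0433
G1 X96.4809 Y57.4545
M5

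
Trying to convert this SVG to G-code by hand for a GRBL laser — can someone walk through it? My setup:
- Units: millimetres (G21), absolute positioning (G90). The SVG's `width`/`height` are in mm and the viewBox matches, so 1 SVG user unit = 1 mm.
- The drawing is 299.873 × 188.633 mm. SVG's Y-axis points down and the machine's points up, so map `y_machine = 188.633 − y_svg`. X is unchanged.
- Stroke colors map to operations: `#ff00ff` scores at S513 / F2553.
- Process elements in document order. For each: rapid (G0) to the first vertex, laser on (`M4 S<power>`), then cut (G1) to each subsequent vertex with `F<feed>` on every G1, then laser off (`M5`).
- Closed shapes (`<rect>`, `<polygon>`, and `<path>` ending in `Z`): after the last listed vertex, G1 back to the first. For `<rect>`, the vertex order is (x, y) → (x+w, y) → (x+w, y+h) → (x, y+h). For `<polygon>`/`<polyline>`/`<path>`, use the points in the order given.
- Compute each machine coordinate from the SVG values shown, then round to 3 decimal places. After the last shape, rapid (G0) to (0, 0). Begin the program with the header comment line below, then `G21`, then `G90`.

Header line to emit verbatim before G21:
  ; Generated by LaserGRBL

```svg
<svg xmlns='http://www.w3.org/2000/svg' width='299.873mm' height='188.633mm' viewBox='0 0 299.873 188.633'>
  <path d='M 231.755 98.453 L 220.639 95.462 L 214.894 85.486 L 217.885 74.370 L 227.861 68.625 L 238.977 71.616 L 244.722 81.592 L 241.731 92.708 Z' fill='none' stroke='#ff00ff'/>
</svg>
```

Since the viewBox matches the mm dimensions, user units are millimetres directly. The only transform is the Y-flip y_m = 188.633 − y_svg.

Shape 1 is a regular polygon drawn with `<path>`. Its stroke #ff00ff means score at S513, F2553. After flipping Y the toolpath is (231.755,90.180) → (220.639,93.171) → (214.894,103.147) → (217.885,114.263) → (227.861,120.008) → (238.977,117.017) → (244.722,107.041) → (241.731,95.925) → (231.755,90.180), returning to the start.

; Generated by LaserGRBL
G21
G90
G0 X231.755 Y90.180
M4 S513
G1 X220.639 Y93.171 F2553
G1 X214.894 Y103.147 F2553
G1 X217.885 Y114.263 F2553
G1 X227.861 Y120.008 F2553
G1 X238.977 Y117.017 F2553
G1 X244.722 Y107.041 F2553
G1 X241.731 Y95.925 F2553
G1 X231.755 Y90.180 F2553
M5
G0 X0.000 Y0.000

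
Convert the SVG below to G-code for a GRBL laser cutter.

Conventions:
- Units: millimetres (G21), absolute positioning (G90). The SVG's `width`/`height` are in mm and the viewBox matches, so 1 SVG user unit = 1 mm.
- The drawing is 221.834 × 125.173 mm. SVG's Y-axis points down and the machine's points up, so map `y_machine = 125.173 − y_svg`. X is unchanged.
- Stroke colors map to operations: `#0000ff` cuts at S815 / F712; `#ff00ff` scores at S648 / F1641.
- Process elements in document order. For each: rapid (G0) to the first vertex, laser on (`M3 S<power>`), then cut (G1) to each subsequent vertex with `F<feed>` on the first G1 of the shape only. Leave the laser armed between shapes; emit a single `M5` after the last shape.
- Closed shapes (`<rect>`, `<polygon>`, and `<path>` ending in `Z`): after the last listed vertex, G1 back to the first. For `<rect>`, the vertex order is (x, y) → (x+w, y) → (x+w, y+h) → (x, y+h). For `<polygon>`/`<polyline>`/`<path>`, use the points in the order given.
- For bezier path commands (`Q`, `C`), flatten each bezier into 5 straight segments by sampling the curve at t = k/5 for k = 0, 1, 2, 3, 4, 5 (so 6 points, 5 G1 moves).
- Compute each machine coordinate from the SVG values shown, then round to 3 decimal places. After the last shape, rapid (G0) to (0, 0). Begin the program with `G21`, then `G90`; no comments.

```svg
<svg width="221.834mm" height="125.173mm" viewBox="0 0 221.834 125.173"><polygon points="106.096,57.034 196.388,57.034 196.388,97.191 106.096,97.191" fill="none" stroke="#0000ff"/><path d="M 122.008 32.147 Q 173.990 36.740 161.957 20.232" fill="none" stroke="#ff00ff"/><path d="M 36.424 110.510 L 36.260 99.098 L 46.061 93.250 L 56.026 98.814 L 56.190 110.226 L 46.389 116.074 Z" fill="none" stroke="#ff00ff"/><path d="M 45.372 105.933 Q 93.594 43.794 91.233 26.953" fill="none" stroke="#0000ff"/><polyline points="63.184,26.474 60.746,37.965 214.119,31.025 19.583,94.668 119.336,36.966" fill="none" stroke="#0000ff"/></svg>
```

viewBox `0 0 221.834 125.173` with mm width/height → 1 unit = 1 mm. Flip: y_m = 125.173 − y_svg.

**Shape 1** — `<polygon>` rectangle, stroke `#0000ff` → cut (S815, F712). Machine vertices: (106.096,68.139) → (196.388,68.139) → (196.388,27.982) → (106.096,27.982) → (106.096,68.139). Closed: final G1 returns to the first vertex.

**Shape 2** — `<path>` quadratic bezier, stroke `#ff00ff` → score (S648, F1641). Control points (SVG): P0=(122.008,32.147), P1=(173.990,36.740), P2=(161.957,20.232); sampled at t=k/5. Machine vertices: (122.008,93.026) → (140.240,92.033) → (153.351,92.728) → (161.341,95.111) → (164.210,99.182) → (161.957,104.941). Open path.

**Shape 3** — `<path>` regular polygon, stroke `#ff00ff` → score (S648, F1641). Machine vertices: (36.424,14.663) → (36.260,26.075) → (46.061,31.923) → (56.026,26.359) → (56.190,14.947) → (46.389,9.099) → (36.424,14.663). Closed: final G1 returns to the first vertex.

**Shape 4** — `<path>` quadratic bezier, stroke `#0000ff` → cut (S815, F712). Control points (SVG): P0=(45.372,105.933), P1=(93.594,43.794), P2=(91.233,26.953); sampled at t=k/5. Machine vertices: (45.372,19.240) → (62.637,42.284) → (75.856,61.704) → (85.029,77.500) → (90.154,89.672) → (91.233,98.220). Open path.

**Shape 5** — `<polyline>` open polyline, stroke `#0000ff` → cut (S815, F712). Machine vertices: (63.184,98.699) → (60.746,87.208) → (214.119,94.148) → (19.583,30.505) → (119.336,88.207). Open path.

G21
G90
G0 X106.096 Y68.139
M3 S815
G1 X196.388 Y68.139 F712
G1 X196.388 Y27.982
G1 X106.096 Y27.982
G1 X106.096 Y68.139
G0 X122.008 Y93.026
M3 S648
G1 X140.240 Y92.033 F1641
G1 X153.351 Y92.728
G1 X161.341 Y95.111
G1 X164.210 Y99.182
G1 X161.957 Y104.941
G0 X36.424 Y14.663
M3 S648
G1 X36.260 Y26.075 F1641
G1 X46.061 Y31.923
G1 X56.026 Y26.359
G1 X56.190 Y14.947
G1 X46.389 Y9.099
G1 X36.424 Y14.663
G0 X45.372 Y19.240
M3 S815
G1 X62.637 Y42.284 F712
G1 X75.856 Y61.704
G1 X85.029 Y77.500
G1 X90.154 Y89.672
G1 X91.233 Y98.220
G0 X63.184 Y98.699
M3 S815
G1 X60.746 Y87.208 F712
G1 X214.119 Y94.148
G1 X19.583 Y30.505
G1 X119.336 Y88.207
M5
G0 X0.000 Y0.000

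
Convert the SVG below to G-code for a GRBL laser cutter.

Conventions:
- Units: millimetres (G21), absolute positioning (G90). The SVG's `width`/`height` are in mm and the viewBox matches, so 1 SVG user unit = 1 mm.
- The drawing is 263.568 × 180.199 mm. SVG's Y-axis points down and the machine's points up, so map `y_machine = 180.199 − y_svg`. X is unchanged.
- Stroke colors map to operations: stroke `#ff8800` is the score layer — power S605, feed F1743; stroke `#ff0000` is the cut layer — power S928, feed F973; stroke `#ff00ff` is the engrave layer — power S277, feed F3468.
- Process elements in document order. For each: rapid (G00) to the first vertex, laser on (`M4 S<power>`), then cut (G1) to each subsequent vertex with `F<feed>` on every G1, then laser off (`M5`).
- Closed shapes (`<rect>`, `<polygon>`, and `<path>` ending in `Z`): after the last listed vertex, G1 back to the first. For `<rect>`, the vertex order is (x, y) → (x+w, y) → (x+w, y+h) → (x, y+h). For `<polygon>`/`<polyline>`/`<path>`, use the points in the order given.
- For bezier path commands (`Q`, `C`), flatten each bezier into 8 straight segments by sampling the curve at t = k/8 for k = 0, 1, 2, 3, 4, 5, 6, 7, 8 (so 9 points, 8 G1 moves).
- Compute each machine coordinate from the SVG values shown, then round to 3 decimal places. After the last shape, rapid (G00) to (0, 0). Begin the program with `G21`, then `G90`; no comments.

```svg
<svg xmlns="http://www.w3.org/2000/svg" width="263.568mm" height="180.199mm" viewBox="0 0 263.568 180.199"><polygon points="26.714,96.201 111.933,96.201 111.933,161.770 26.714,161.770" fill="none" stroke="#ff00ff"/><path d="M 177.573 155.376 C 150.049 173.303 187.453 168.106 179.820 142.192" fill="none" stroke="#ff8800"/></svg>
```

viewBox `0 0 263.568 180.199` with mm width/height → 1 unit = 1 mm. Flip: y_m = 180.199 − y_svg.

**Shape 1** — `<polygon>` rectangle, stroke `#ff00ff` → engrave (S277, F3468). Machine vertices: (26.714,83.998) → (111.933,83.998) → (111.933,18.429) → (26.714,18.429) → (26.714,83.998). Closed: final G1 returns to the first vertex.

**Shape 2** — `<path>` cubic bezier, stroke `#ff8800` → score (S605, F1743). Control points (SVG): P0=(177.573,155.376), P1=(150.049,173.303), P2=(187.453,168.106), P3=(179.820,142.192); sampled at t=k/8. Machine vertices: (177.573,24.823) → (170.080,19.180) → (167.386,15.676) → (168.201,14.284) → (171.237,14.975) → (175.206,17.721) → (178.819,22.494) → (180.786,29.265) → (179.820,38.007). Open path.

G21
G90
G00 X26.714 Y83.998
M4 S277
G1 X111.933 Y83.998 F3468
G1 X111.933 Y18.429 F3468
G1 X26.714 Y18.429 F3468
G1 X26.714 Y83.998 F3468
M5
G00 X177.573 Y24.823
M4 S605
G1 X170.080 Y19.180 F1743
G1 X167.386 Y15.676 F1743
G1 X168.201 Y14.284 F1743
G1 X171.237 Y14.975 F1743
G1 X175.206 Y17.721 F1743
G1 X178.819 Y22.494 F1743
G1 X180.786 Y29.265 F1743
G1 X179.820 Y38.007 F1743
M5
G00 X0.000 Y0.000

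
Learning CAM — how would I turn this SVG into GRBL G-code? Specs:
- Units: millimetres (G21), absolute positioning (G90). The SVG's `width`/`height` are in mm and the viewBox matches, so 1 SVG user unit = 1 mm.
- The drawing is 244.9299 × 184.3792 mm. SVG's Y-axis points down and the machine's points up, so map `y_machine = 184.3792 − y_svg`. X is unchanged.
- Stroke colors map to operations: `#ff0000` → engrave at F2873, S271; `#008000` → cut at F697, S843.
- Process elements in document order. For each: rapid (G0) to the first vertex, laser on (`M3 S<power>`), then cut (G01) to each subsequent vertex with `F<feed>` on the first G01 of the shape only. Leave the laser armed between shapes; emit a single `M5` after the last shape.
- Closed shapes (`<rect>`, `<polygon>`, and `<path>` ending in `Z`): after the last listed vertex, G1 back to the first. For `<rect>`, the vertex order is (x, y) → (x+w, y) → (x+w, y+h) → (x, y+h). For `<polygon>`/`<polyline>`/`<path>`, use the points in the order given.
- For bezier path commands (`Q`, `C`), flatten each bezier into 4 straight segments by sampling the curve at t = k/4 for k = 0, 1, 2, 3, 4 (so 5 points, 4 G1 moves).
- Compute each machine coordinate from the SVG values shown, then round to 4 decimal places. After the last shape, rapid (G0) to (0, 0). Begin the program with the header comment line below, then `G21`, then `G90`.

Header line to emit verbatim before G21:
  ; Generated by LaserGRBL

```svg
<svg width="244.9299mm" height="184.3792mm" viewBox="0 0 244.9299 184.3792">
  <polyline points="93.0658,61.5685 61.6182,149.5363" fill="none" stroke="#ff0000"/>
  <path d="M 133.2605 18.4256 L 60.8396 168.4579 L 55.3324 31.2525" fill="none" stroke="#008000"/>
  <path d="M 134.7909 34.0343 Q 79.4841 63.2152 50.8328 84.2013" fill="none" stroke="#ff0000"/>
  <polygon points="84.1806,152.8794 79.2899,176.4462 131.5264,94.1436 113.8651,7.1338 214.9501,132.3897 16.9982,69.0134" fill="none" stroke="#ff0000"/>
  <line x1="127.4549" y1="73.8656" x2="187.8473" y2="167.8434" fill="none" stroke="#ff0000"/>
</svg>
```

viewBox `0 0 244.9299 184.3792` with mm width/height → 1 unit = 1 mm. Flip: y_m = 184.3792 − y_svg.

**Shape 1** — `<polyline>` line segment, stroke `#ff0000` → engrave (S271, F2873). Machine vertices: (93.0658,122.8107) → (61.6182,34.8429). Open path.

**Shape 2** — `<path>` open polyline, stroke `#008000` → cut (S843, F697). Machine vertices: (133.2605,165.9536) → (60.8396,15.9213) → (55.3324,153.1267). Open path.

**Shape 3** — `<path>` quadratic bezier, stroke `#ff0000` → engrave (S271, F2873). Control points (SVG): P0=(134.7909,34.0343), P1=(79.4841,63.2152), P2=(50.8328,84.2013); sampled at t=k/4. Machine vertices: (134.7909,150.3449) → (108.8035,136.2666) → (86.1480,123.2127) → (66.8244,111.1831) → (50.8328,100.1779). Open path.

**Shape 4** — `<polygon>` closed polygon, stroke `#ff0000` → engrave (S271, F2873). Machine vertices: (84.1806,31.4998) → (79.2899,7.9330) → (131.5264,90.2356) → (113.8651,177.2454) → (214.9501,51.9895) → (16.9982,115.3658) → (84.1806,31.4998). Closed: final G1 returns to the first vertex.

**Shape 5** — `<line>` line segment, stroke `#ff0000` → engrave (S271, F2873). Machine vertices: (127.4549,110.5136) → (187.8473,16.5358). Open path.

; Generated by LaserGRBL
G21
G90
G0 X93.0658 Y122.8107
M3 S271
G01 X61.6182 Y34.8429 F2873
G0 X133.2605 Y165.9536
M3 S843
G01 X60.8396 Y15.9213 F697
G01 X55.3324 Y153.1267
G0 X134.7909 Y150.3449
M3 S271
G01 X108.8035 Y136.2666 F2873
G01 X86.1480 Y123.2127
G01 X66.8244 Y111.1831
G01 X50.8328 Y100.1779
G0 X84.1806 Y31.4998
M3 S271
G01 X79.2899 Y7.9330 F2873
G01 X131.5264 Y90.2356
G01 X113.8651 Y177.2454
G01 X214.9501 Y51.9895
G01 X16.9982 Y115.3658
G01 X84.1806 Y31.4998
G0 X127.4549 Y110.5136
M3 S271
G01 X187.8473 Y16.5358 F2873
M5
G0 X0.0000 Y0.0000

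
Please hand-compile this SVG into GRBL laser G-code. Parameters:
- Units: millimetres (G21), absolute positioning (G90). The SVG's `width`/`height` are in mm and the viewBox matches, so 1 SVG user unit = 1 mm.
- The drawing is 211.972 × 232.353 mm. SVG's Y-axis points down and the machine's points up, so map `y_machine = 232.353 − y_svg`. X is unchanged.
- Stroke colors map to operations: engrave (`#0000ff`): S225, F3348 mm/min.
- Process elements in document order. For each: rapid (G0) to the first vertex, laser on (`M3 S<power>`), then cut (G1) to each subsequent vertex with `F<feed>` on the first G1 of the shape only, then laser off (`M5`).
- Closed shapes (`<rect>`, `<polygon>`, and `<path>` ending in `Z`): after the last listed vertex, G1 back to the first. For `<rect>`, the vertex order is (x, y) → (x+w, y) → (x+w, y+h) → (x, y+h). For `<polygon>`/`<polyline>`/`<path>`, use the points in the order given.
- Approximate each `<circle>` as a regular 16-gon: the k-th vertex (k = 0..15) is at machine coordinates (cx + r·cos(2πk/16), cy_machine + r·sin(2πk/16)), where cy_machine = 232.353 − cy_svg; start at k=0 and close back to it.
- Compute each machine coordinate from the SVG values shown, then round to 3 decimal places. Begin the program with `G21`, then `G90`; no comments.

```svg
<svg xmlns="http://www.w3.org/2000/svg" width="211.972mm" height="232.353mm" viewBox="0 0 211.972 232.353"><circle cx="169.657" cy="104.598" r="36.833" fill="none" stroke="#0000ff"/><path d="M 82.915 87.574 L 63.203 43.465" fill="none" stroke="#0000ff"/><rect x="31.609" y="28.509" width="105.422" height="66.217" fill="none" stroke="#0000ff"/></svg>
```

viewBox `0 0 211.972 232.353` with mm width/height → 1 unit = 1 mm. Flip: y_m = 232.353 − y_svg.

**Shape 1** — `<circle>` circle, stroke `#0000ff` → engrave (S225, F3348). Machine vertices: (206.490,127.755) → (203.686,141.850) → (195.702,153.800) → (183.752,161.784) → (169.657,164.588) → (155.562,161.784) → (143.612,153.800) → (135.628,141.850) → (132.824,127.755) → (135.628,113.660) → (143.612,101.710) → (155.562,93.726) → (169.657,90.922) → (183.752,93.726) → (195.702,101.710) → (203.686,113.660) → (206.490,127.755). Closed: final G1 returns to the first vertex.

**Shape 2** — `<path>` line segment, stroke `#0000ff` → engrave (S225, F3348). Machine vertices: (82.915,144.779) → (63.203,188.888). Open path.

**Shape 3** — `<rect>` rectangle, stroke `#0000ff` → engrave (S225, F3348). Machine vertices: (31.609,203.844) → (137.031,203.844) → (137.031,137.627) → (31.609,137.627) → (31.609,203.844). Closed: final G1 returns to the first vertex.

G21
G90
G0 X206.490 Y127.755
M3 S225
G1 X203.686 Y141.850 F3348
G1 X195.702 Y153.800
G1 X183.752 Y161.784
G1 X169.657 Y164.588
G1 X155.562 Y161.784
G1 X143.612 Y153.800
G1 X135.628 Y141.850
G1 X132.824 Y127.755
G1 X135.628 Y113.660
G1 X143.612 Y101.710
G1 X155.562 Y93.726
G1 X169.657 Y90.922
G1 X183.752 Y93.726
G1 X195.702 Y101.710
G1 X203.686 Y113.660
G1 X206.490 Y127.755
M5
G0 X82.915 Y144.779
M3 S225
G1 X63.203 Y188.888 F3348
M5
G0 X31.609 Y203.844
M3 S225
G1 X137.031 Y203.844 F3348
G1 X137.031 Y137.627
G1 X31.609 Y137.627
G1 X31.609 Y203.844
M5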